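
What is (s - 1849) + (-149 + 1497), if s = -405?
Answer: -906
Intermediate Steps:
(s - 1849) + (-149 + 1497) = (-405 - 1849) + (-149 + 1497) = -2254 + 1348 = -906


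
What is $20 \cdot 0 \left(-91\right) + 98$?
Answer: $98$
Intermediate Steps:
$20 \cdot 0 \left(-91\right) + 98 = 0 \left(-91\right) + 98 = 0 + 98 = 98$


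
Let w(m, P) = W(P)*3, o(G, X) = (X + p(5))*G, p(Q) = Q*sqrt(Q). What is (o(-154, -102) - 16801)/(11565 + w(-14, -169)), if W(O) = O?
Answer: -1093/11058 - 385*sqrt(5)/5529 ≈ -0.25455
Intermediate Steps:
p(Q) = Q**(3/2)
o(G, X) = G*(X + 5*sqrt(5)) (o(G, X) = (X + 5**(3/2))*G = (X + 5*sqrt(5))*G = G*(X + 5*sqrt(5)))
w(m, P) = 3*P (w(m, P) = P*3 = 3*P)
(o(-154, -102) - 16801)/(11565 + w(-14, -169)) = (-154*(-102 + 5*sqrt(5)) - 16801)/(11565 + 3*(-169)) = ((15708 - 770*sqrt(5)) - 16801)/(11565 - 507) = (-1093 - 770*sqrt(5))/11058 = (-1093 - 770*sqrt(5))*(1/11058) = -1093/11058 - 385*sqrt(5)/5529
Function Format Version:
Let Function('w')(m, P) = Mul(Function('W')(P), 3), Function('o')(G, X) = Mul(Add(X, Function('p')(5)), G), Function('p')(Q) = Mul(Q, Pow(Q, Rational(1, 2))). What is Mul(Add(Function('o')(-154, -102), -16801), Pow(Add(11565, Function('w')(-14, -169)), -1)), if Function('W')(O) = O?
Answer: Add(Rational(-1093, 11058), Mul(Rational(-385, 5529), Pow(5, Rational(1, 2)))) ≈ -0.25455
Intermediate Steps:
Function('p')(Q) = Pow(Q, Rational(3, 2))
Function('o')(G, X) = Mul(G, Add(X, Mul(5, Pow(5, Rational(1, 2))))) (Function('o')(G, X) = Mul(Add(X, Pow(5, Rational(3, 2))), G) = Mul(Add(X, Mul(5, Pow(5, Rational(1, 2)))), G) = Mul(G, Add(X, Mul(5, Pow(5, Rational(1, 2))))))
Function('w')(m, P) = Mul(3, P) (Function('w')(m, P) = Mul(P, 3) = Mul(3, P))
Mul(Add(Function('o')(-154, -102), -16801), Pow(Add(11565, Function('w')(-14, -169)), -1)) = Mul(Add(Mul(-154, Add(-102, Mul(5, Pow(5, Rational(1, 2))))), -16801), Pow(Add(11565, Mul(3, -169)), -1)) = Mul(Add(Add(15708, Mul(-770, Pow(5, Rational(1, 2)))), -16801), Pow(Add(11565, -507), -1)) = Mul(Add(-1093, Mul(-770, Pow(5, Rational(1, 2)))), Pow(11058, -1)) = Mul(Add(-1093, Mul(-770, Pow(5, Rational(1, 2)))), Rational(1, 11058)) = Add(Rational(-1093, 11058), Mul(Rational(-385, 5529), Pow(5, Rational(1, 2))))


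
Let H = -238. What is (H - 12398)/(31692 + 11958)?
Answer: -702/2425 ≈ -0.28948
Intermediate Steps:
(H - 12398)/(31692 + 11958) = (-238 - 12398)/(31692 + 11958) = -12636/43650 = -12636*1/43650 = -702/2425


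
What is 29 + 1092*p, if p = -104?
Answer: -113539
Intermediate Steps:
29 + 1092*p = 29 + 1092*(-104) = 29 - 113568 = -113539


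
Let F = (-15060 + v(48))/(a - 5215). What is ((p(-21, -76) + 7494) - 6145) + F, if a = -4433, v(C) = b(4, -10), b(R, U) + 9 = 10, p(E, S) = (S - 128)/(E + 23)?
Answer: 12046115/9648 ≈ 1248.6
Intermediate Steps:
p(E, S) = (-128 + S)/(23 + E)
b(R, U) = 1 (b(R, U) = -9 + 10 = 1)
v(C) = 1
F = 15059/9648 (F = (-15060 + 1)/(-4433 - 5215) = -15059/(-9648) = -15059*(-1/9648) = 15059/9648 ≈ 1.5608)
((p(-21, -76) + 7494) - 6145) + F = (((-128 - 76)/(23 - 21) + 7494) - 6145) + 15059/9648 = ((-204/2 + 7494) - 6145) + 15059/9648 = (((1/2)*(-204) + 7494) - 6145) + 15059/9648 = ((-102 + 7494) - 6145) + 15059/9648 = (7392 - 6145) + 15059/9648 = 1247 + 15059/9648 = 12046115/9648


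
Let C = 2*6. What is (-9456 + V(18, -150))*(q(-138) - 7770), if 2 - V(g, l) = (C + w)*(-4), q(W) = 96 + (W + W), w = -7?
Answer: 75000300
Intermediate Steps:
C = 12
q(W) = 96 + 2*W
V(g, l) = 22 (V(g, l) = 2 - (12 - 7)*(-4) = 2 - 5*(-4) = 2 - 1*(-20) = 2 + 20 = 22)
(-9456 + V(18, -150))*(q(-138) - 7770) = (-9456 + 22)*((96 + 2*(-138)) - 7770) = -9434*((96 - 276) - 7770) = -9434*(-180 - 7770) = -9434*(-7950) = 75000300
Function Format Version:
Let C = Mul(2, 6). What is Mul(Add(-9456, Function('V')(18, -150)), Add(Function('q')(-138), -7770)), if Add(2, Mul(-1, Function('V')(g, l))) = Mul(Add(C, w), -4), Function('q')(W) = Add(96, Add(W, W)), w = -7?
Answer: 75000300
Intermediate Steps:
C = 12
Function('q')(W) = Add(96, Mul(2, W))
Function('V')(g, l) = 22 (Function('V')(g, l) = Add(2, Mul(-1, Mul(Add(12, -7), -4))) = Add(2, Mul(-1, Mul(5, -4))) = Add(2, Mul(-1, -20)) = Add(2, 20) = 22)
Mul(Add(-9456, Function('V')(18, -150)), Add(Function('q')(-138), -7770)) = Mul(Add(-9456, 22), Add(Add(96, Mul(2, -138)), -7770)) = Mul(-9434, Add(Add(96, -276), -7770)) = Mul(-9434, Add(-180, -7770)) = Mul(-9434, -7950) = 75000300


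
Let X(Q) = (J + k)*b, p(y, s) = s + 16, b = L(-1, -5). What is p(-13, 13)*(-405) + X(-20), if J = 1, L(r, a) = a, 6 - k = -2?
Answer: -11790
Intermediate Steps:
k = 8 (k = 6 - 1*(-2) = 6 + 2 = 8)
b = -5
p(y, s) = 16 + s
X(Q) = -45 (X(Q) = (1 + 8)*(-5) = 9*(-5) = -45)
p(-13, 13)*(-405) + X(-20) = (16 + 13)*(-405) - 45 = 29*(-405) - 45 = -11745 - 45 = -11790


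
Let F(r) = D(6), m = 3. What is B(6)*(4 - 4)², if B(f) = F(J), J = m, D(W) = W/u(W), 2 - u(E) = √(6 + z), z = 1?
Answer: 0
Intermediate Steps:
u(E) = 2 - √7 (u(E) = 2 - √(6 + 1) = 2 - √7)
D(W) = W/(2 - √7)
J = 3
F(r) = -4 - 2*√7 (F(r) = -⅔*6 - ⅓*6*√7 = -4 - 2*√7)
B(f) = -4 - 2*√7
B(6)*(4 - 4)² = (-4 - 2*√7)*(4 - 4)² = (-4 - 2*√7)*0² = (-4 - 2*√7)*0 = 0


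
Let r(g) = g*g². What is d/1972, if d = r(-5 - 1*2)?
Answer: -343/1972 ≈ -0.17394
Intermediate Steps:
r(g) = g³
d = -343 (d = (-5 - 1*2)³ = (-5 - 2)³ = (-7)³ = -343)
d/1972 = -343/1972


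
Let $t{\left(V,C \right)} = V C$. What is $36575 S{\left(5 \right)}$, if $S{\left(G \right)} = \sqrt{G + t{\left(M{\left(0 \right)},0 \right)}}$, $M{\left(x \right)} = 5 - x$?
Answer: $36575 \sqrt{5} \approx 81784.0$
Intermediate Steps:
$t{\left(V,C \right)} = C V$
$S{\left(G \right)} = \sqrt{G}$ ($S{\left(G \right)} = \sqrt{G + 0 \left(5 - 0\right)} = \sqrt{G + 0 \left(5 + 0\right)} = \sqrt{G + 0 \cdot 5} = \sqrt{G + 0} = \sqrt{G}$)
$36575 S{\left(5 \right)} = 36575 \sqrt{5}$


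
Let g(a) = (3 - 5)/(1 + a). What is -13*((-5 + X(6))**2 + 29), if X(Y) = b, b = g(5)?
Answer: -6721/9 ≈ -746.78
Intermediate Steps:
g(a) = -2/(1 + a)
b = -1/3 (b = -2/(1 + 5) = -2/6 = -2*1/6 = -1/3 ≈ -0.33333)
X(Y) = -1/3
-13*((-5 + X(6))**2 + 29) = -13*((-5 - 1/3)**2 + 29) = -13*((-16/3)**2 + 29) = -13*(256/9 + 29) = -13*517/9 = -6721/9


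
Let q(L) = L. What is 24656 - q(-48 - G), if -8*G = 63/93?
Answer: 6126571/248 ≈ 24704.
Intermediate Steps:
G = -21/248 (G = -63/(8*93) = -⅛*21/31 = -21/248 ≈ -0.084677)
24656 - q(-48 - G) = 24656 - (-48 - 1*(-21/248)) = 24656 - (-48 + 21/248) = 24656 - 1*(-11883/248) = 24656 + 11883/248 = 6126571/248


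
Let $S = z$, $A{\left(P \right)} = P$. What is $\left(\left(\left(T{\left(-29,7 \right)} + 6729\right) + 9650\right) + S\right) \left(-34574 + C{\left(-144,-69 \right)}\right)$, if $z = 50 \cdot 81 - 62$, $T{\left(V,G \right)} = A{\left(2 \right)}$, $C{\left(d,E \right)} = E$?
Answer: $-705643267$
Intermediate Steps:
$T{\left(V,G \right)} = 2$
$z = 3988$ ($z = 4050 - 62 = 3988$)
$S = 3988$
$\left(\left(\left(T{\left(-29,7 \right)} + 6729\right) + 9650\right) + S\right) \left(-34574 + C{\left(-144,-69 \right)}\right) = \left(\left(\left(2 + 6729\right) + 9650\right) + 3988\right) \left(-34574 - 69\right) = \left(\left(6731 + 9650\right) + 3988\right) \left(-34643\right) = \left(16381 + 3988\right) \left(-34643\right) = 20369 \left(-34643\right) = -705643267$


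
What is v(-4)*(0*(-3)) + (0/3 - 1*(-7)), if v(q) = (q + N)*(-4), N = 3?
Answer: 7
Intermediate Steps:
v(q) = -12 - 4*q (v(q) = (q + 3)*(-4) = (3 + q)*(-4) = -12 - 4*q)
v(-4)*(0*(-3)) + (0/3 - 1*(-7)) = (-12 - 4*(-4))*(0*(-3)) + (0/3 - 1*(-7)) = (-12 + 16)*0 + (0*(1/3) + 7) = 4*0 + (0 + 7) = 0 + 7 = 7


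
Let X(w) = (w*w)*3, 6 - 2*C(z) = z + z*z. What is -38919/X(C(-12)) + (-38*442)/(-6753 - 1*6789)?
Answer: -18169507/8958033 ≈ -2.0283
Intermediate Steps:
C(z) = 3 - z/2 - z²/2 (C(z) = 3 - (z + z*z)/2 = 3 - (z + z²)/2 = 3 + (-z/2 - z²/2) = 3 - z/2 - z²/2)
X(w) = 3*w² (X(w) = w²*3 = 3*w²)
-38919/X(C(-12)) + (-38*442)/(-6753 - 1*6789) = -38919*1/(3*(3 - ½*(-12) - ½*(-12)²)²) + (-38*442)/(-6753 - 1*6789) = -38919*1/(3*(3 + 6 - ½*144)²) - 16796/(-6753 - 6789) = -38919*1/(3*(3 + 6 - 72)²) - 16796/(-13542) = -38919/(3*(-63)²) - 16796*(-1/13542) = -38919/(3*3969) + 8398/6771 = -38919/11907 + 8398/6771 = -38919*1/11907 + 8398/6771 = -12973/3969 + 8398/6771 = -18169507/8958033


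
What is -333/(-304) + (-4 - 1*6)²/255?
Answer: 23063/15504 ≈ 1.4876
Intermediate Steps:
-333/(-304) + (-4 - 1*6)²/255 = -333*(-1/304) + (-4 - 6)²*(1/255) = 333/304 + (-10)²*(1/255) = 333/304 + 100*(1/255) = 333/304 + 20/51 = 23063/15504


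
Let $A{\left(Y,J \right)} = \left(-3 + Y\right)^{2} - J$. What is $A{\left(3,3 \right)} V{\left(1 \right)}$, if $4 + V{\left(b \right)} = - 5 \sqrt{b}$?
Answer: $27$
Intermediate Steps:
$V{\left(b \right)} = -4 - 5 \sqrt{b}$
$A{\left(3,3 \right)} V{\left(1 \right)} = \left(\left(-3 + 3\right)^{2} - 3\right) \left(-4 - 5 \sqrt{1}\right) = \left(0^{2} - 3\right) \left(-4 - 5\right) = \left(0 - 3\right) \left(-4 - 5\right) = \left(-3\right) \left(-9\right) = 27$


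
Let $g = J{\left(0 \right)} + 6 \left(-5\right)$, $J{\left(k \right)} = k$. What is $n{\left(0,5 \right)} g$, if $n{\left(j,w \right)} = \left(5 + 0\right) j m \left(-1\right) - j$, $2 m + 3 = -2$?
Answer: $0$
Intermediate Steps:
$m = - \frac{5}{2}$ ($m = - \frac{3}{2} + \frac{1}{2} \left(-2\right) = - \frac{3}{2} - 1 = - \frac{5}{2} \approx -2.5$)
$n{\left(j,w \right)} = \frac{23 j}{2}$ ($n{\left(j,w \right)} = \left(5 + 0\right) j \left(- \frac{5}{2}\right) \left(-1\right) - j = 5 - \frac{5 j}{2} \left(-1\right) - j = 5 \frac{5 j}{2} - j = \frac{25 j}{2} - j = \frac{23 j}{2}$)
$g = -30$ ($g = 0 + 6 \left(-5\right) = 0 - 30 = -30$)
$n{\left(0,5 \right)} g = \frac{23}{2} \cdot 0 \left(-30\right) = 0 \left(-30\right) = 0$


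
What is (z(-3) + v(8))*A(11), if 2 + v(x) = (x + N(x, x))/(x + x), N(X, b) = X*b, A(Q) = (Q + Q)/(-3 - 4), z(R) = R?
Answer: 11/7 ≈ 1.5714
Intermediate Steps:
A(Q) = -2*Q/7 (A(Q) = (2*Q)/(-7) = (2*Q)*(-⅐) = -2*Q/7)
v(x) = -2 + (x + x²)/(2*x) (v(x) = -2 + (x + x*x)/(x + x) = -2 + (x + x²)/((2*x)) = -2 + (x + x²)*(1/(2*x)) = -2 + (x + x²)/(2*x))
(z(-3) + v(8))*A(11) = (-3 + (-3/2 + (½)*8))*(-2/7*11) = (-3 + (-3/2 + 4))*(-22/7) = (-3 + 5/2)*(-22/7) = -½*(-22/7) = 11/7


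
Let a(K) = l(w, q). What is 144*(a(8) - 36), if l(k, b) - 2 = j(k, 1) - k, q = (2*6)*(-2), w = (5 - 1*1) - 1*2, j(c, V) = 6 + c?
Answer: -4032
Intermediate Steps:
w = 2 (w = (5 - 1) - 2 = 4 - 2 = 2)
q = -24 (q = 12*(-2) = -24)
l(k, b) = 8 (l(k, b) = 2 + ((6 + k) - k) = 2 + 6 = 8)
a(K) = 8
144*(a(8) - 36) = 144*(8 - 36) = 144*(-28) = -4032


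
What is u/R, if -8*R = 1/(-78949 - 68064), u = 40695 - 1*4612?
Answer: 42437360632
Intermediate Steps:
u = 36083 (u = 40695 - 4612 = 36083)
R = 1/1176104 (R = -1/(8*(-78949 - 68064)) = -1/8/(-147013) = -1/8*(-1/147013) = 1/1176104 ≈ 8.5026e-7)
u/R = 36083/(1/1176104) = 36083*1176104 = 42437360632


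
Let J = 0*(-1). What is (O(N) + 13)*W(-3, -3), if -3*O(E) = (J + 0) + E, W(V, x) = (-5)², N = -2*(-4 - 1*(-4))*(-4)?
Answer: 325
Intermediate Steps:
J = 0
N = 0 (N = -2*(-4 + 4)*(-4) = -2*0*(-4) = 0*(-4) = 0)
W(V, x) = 25
O(E) = -E/3 (O(E) = -((0 + 0) + E)/3 = -(0 + E)/3 = -E/3)
(O(N) + 13)*W(-3, -3) = (-⅓*0 + 13)*25 = (0 + 13)*25 = 13*25 = 325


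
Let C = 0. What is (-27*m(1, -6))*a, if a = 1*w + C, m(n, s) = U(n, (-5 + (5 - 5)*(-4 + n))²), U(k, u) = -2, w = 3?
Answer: 162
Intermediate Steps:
m(n, s) = -2
a = 3 (a = 1*3 + 0 = 3 + 0 = 3)
(-27*m(1, -6))*a = -27*(-2)*3 = 54*3 = 162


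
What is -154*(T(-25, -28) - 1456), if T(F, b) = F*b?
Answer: 116424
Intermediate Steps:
-154*(T(-25, -28) - 1456) = -154*(-25*(-28) - 1456) = -154*(700 - 1456) = -154*(-756) = 116424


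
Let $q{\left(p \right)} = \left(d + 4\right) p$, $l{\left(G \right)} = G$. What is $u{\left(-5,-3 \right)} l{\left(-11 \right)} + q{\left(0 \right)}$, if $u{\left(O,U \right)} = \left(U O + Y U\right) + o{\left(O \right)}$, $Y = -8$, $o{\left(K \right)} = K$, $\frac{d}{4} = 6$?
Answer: $-374$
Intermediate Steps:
$d = 24$ ($d = 4 \cdot 6 = 24$)
$q{\left(p \right)} = 28 p$ ($q{\left(p \right)} = \left(24 + 4\right) p = 28 p$)
$u{\left(O,U \right)} = O - 8 U + O U$ ($u{\left(O,U \right)} = \left(U O - 8 U\right) + O = \left(O U - 8 U\right) + O = \left(- 8 U + O U\right) + O = O - 8 U + O U$)
$u{\left(-5,-3 \right)} l{\left(-11 \right)} + q{\left(0 \right)} = \left(-5 - -24 - -15\right) \left(-11\right) + 28 \cdot 0 = \left(-5 + 24 + 15\right) \left(-11\right) + 0 = 34 \left(-11\right) + 0 = -374 + 0 = -374$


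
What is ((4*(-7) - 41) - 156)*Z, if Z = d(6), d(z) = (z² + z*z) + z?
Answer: -17550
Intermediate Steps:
d(z) = z + 2*z² (d(z) = (z² + z²) + z = 2*z² + z = z + 2*z²)
Z = 78 (Z = 6*(1 + 2*6) = 6*(1 + 12) = 6*13 = 78)
((4*(-7) - 41) - 156)*Z = ((4*(-7) - 41) - 156)*78 = ((-28 - 41) - 156)*78 = (-69 - 156)*78 = -225*78 = -17550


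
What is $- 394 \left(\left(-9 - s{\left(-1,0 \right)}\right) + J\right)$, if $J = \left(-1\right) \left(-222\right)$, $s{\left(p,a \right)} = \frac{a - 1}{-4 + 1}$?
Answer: $- \frac{251372}{3} \approx -83791.0$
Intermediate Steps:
$s{\left(p,a \right)} = \frac{1}{3} - \frac{a}{3}$ ($s{\left(p,a \right)} = \frac{-1 + a}{-3} = \left(-1 + a\right) \left(- \frac{1}{3}\right) = \frac{1}{3} - \frac{a}{3}$)
$J = 222$
$- 394 \left(\left(-9 - s{\left(-1,0 \right)}\right) + J\right) = - 394 \left(\left(-9 - \left(\frac{1}{3} - 0\right)\right) + 222\right) = - 394 \left(\left(-9 - \left(\frac{1}{3} + 0\right)\right) + 222\right) = - 394 \left(\left(-9 - \frac{1}{3}\right) + 222\right) = - 394 \left(- \frac{28}{3} + 222\right) = \left(-394\right) \frac{638}{3} = - \frac{251372}{3}$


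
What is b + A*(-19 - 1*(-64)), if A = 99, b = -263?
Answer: 4192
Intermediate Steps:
b + A*(-19 - 1*(-64)) = -263 + 99*(-19 - 1*(-64)) = -263 + 99*(-19 + 64) = -263 + 99*45 = -263 + 4455 = 4192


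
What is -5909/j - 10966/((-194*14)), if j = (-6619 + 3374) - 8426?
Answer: 72016515/15849218 ≈ 4.5439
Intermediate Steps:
j = -11671 (j = -3245 - 8426 = -11671)
-5909/j - 10966/((-194*14)) = -5909/(-11671) - 10966/((-194*14)) = -5909*(-1/11671) - 10966/(-2716) = 5909/11671 - 10966*(-1/2716) = 5909/11671 + 5483/1358 = 72016515/15849218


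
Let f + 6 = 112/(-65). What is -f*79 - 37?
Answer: 37253/65 ≈ 573.12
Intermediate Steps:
f = -502/65 (f = -6 + 112/(-65) = -6 + 112*(-1/65) = -6 - 112/65 = -502/65 ≈ -7.7231)
-f*79 - 37 = -1*(-502/65)*79 - 37 = (502/65)*79 - 37 = 39658/65 - 37 = 37253/65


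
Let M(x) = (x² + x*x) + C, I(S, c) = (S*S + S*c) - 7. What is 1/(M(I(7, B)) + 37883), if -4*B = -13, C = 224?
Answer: 8/371937 ≈ 2.1509e-5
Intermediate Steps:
B = 13/4 (B = -¼*(-13) = 13/4 ≈ 3.2500)
I(S, c) = -7 + S² + S*c (I(S, c) = (S² + S*c) - 7 = -7 + S² + S*c)
M(x) = 224 + 2*x² (M(x) = (x² + x*x) + 224 = (x² + x²) + 224 = 2*x² + 224 = 224 + 2*x²)
1/(M(I(7, B)) + 37883) = 1/((224 + 2*(-7 + 7² + 7*(13/4))²) + 37883) = 1/((224 + 2*(-7 + 49 + 91/4)²) + 37883) = 1/((224 + 2*(259/4)²) + 37883) = 1/((224 + 2*(67081/16)) + 37883) = 1/((224 + 67081/8) + 37883) = 1/(68873/8 + 37883) = 1/(371937/8) = 8/371937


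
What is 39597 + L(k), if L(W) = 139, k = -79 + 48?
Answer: 39736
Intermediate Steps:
k = -31
39597 + L(k) = 39597 + 139 = 39736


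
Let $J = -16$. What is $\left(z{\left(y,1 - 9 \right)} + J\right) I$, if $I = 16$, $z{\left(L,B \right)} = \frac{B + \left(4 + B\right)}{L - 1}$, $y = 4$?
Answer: $-320$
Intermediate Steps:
$z{\left(L,B \right)} = \frac{4 + 2 B}{-1 + L}$
$\left(z{\left(y,1 - 9 \right)} + J\right) I = \left(\frac{2 \left(2 + \left(1 - 9\right)\right)}{-1 + 4} - 16\right) 16 = \left(\frac{2 \left(2 + \left(1 - 9\right)\right)}{3} - 16\right) 16 = \left(2 \cdot \frac{1}{3} \left(2 - 8\right) - 16\right) 16 = \left(2 \cdot \frac{1}{3} \left(-6\right) - 16\right) 16 = \left(-4 - 16\right) 16 = \left(-20\right) 16 = -320$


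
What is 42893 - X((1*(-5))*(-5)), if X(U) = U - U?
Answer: 42893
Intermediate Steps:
X(U) = 0
42893 - X((1*(-5))*(-5)) = 42893 - 1*0 = 42893 + 0 = 42893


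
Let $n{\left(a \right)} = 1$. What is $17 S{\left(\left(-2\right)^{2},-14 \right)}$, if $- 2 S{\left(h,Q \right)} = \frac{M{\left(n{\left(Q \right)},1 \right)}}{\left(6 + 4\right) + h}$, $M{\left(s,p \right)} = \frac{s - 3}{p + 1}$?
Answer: $\frac{17}{28} \approx 0.60714$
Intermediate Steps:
$M{\left(s,p \right)} = \frac{-3 + s}{1 + p}$
$S{\left(h,Q \right)} = \frac{1}{2 \left(10 + h\right)}$ ($S{\left(h,Q \right)} = - \frac{\frac{-3 + 1}{1 + 1} \frac{1}{\left(6 + 4\right) + h}}{2} = - \frac{\frac{1}{2} \left(-2\right) \frac{1}{10 + h}}{2} = - \frac{\left(-1\right) \frac{1}{10 + h}}{2} = \frac{1}{2 \left(10 + h\right)}$)
$17 S{\left(\left(-2\right)^{2},-14 \right)} = 17 \frac{1}{2 \left(10 + \left(-2\right)^{2}\right)} = 17 \frac{1}{2 \left(10 + 4\right)} = 17 \frac{1}{2 \cdot 14} = 17 \cdot \frac{1}{2} \cdot \frac{1}{14} = 17 \cdot \frac{1}{28} = \frac{17}{28}$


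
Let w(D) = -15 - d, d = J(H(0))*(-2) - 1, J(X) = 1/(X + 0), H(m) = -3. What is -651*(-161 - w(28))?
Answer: 95263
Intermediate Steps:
J(X) = 1/X
d = -⅓ (d = -2/(-3) - 1 = -⅓*(-2) - 1 = ⅔ - 1 = -⅓ ≈ -0.33333)
w(D) = -44/3 (w(D) = -15 - 1*(-⅓) = -15 + ⅓ = -44/3)
-651*(-161 - w(28)) = -651*(-161 - 1*(-44/3)) = -651*(-161 + 44/3) = -651*(-439/3) = 95263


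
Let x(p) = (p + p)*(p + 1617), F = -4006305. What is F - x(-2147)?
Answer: -6282125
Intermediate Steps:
x(p) = 2*p*(1617 + p) (x(p) = (2*p)*(1617 + p) = 2*p*(1617 + p))
F - x(-2147) = -4006305 - 2*(-2147)*(1617 - 2147) = -4006305 - 2*(-2147)*(-530) = -4006305 - 1*2275820 = -4006305 - 2275820 = -6282125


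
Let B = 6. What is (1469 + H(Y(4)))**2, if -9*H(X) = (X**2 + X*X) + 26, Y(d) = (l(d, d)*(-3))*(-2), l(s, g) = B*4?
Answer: 799588729/81 ≈ 9.8715e+6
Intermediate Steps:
l(s, g) = 24 (l(s, g) = 6*4 = 24)
Y(d) = 144 (Y(d) = (24*(-3))*(-2) = -72*(-2) = 144)
H(X) = -26/9 - 2*X**2/9 (H(X) = -((X**2 + X*X) + 26)/9 = -((X**2 + X**2) + 26)/9 = -(2*X**2 + 26)/9 = -(26 + 2*X**2)/9 = -26/9 - 2*X**2/9)
(1469 + H(Y(4)))**2 = (1469 + (-26/9 - 2/9*144**2))**2 = (1469 + (-26/9 - 2/9*20736))**2 = (1469 + (-26/9 - 4608))**2 = (1469 - 41498/9)**2 = (-28277/9)**2 = 799588729/81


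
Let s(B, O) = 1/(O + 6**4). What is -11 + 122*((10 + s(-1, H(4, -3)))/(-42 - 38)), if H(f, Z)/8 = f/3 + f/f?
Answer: -4141383/157760 ≈ -26.251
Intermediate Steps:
H(f, Z) = 8 + 8*f/3 (H(f, Z) = 8*(f/3 + f/f) = 8*(f*(1/3) + 1) = 8*(f/3 + 1) = 8*(1 + f/3) = 8 + 8*f/3)
s(B, O) = 1/(1296 + O) (s(B, O) = 1/(O + 1296) = 1/(1296 + O))
-11 + 122*((10 + s(-1, H(4, -3)))/(-42 - 38)) = -11 + 122*((10 + 1/(1296 + (8 + (8/3)*4)))/(-42 - 38)) = -11 + 122*((10 + 1/(1296 + (8 + 32/3)))/(-80)) = -11 + 122*((10 + 1/(1296 + 56/3))*(-1/80)) = -11 + 122*((10 + 1/(3944/3))*(-1/80)) = -11 + 122*((10 + 3/3944)*(-1/80)) = -11 + 122*((39443/3944)*(-1/80)) = -11 + 122*(-39443/315520) = -11 - 2406023/157760 = -4141383/157760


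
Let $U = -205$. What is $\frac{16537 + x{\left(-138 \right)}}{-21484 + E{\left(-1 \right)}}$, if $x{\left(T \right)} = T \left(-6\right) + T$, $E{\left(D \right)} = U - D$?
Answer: $- \frac{17227}{21688} \approx -0.79431$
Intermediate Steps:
$E{\left(D \right)} = -205 - D$
$x{\left(T \right)} = - 5 T$ ($x{\left(T \right)} = - 6 T + T = - 5 T$)
$\frac{16537 + x{\left(-138 \right)}}{-21484 + E{\left(-1 \right)}} = \frac{16537 - -690}{-21484 - 204} = \frac{16537 + 690}{-21484 + \left(-205 + 1\right)} = \frac{17227}{-21484 - 204} = \frac{17227}{-21688} = 17227 \left(- \frac{1}{21688}\right) = - \frac{17227}{21688}$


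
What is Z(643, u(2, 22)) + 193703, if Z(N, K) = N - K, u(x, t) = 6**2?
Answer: 194310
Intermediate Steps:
u(x, t) = 36
Z(643, u(2, 22)) + 193703 = (643 - 1*36) + 193703 = (643 - 36) + 193703 = 607 + 193703 = 194310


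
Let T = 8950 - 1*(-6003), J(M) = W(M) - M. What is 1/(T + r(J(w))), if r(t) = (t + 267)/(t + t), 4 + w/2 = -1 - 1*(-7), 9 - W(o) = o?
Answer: 1/15087 ≈ 6.6282e-5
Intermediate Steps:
W(o) = 9 - o
w = 4 (w = -8 + 2*(-1 - 1*(-7)) = -8 + 2*(-1 + 7) = -8 + 2*6 = -8 + 12 = 4)
J(M) = 9 - 2*M (J(M) = (9 - M) - M = 9 - 2*M)
r(t) = (267 + t)/(2*t) (r(t) = (267 + t)/((2*t)) = (267 + t)*(1/(2*t)) = (267 + t)/(2*t))
T = 14953 (T = 8950 + 6003 = 14953)
1/(T + r(J(w))) = 1/(14953 + (267 + (9 - 2*4))/(2*(9 - 2*4))) = 1/(14953 + (267 + (9 - 8))/(2*(9 - 8))) = 1/(14953 + (½)*(267 + 1)/1) = 1/(14953 + (½)*1*268) = 1/(14953 + 134) = 1/15087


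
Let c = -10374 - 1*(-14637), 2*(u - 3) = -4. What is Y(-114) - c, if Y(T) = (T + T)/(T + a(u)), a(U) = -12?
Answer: -89485/21 ≈ -4261.2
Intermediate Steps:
u = 1 (u = 3 + (½)*(-4) = 3 - 2 = 1)
Y(T) = 2*T/(-12 + T) (Y(T) = (T + T)/(T - 12) = (2*T)/(-12 + T) = 2*T/(-12 + T))
c = 4263 (c = -10374 + 14637 = 4263)
Y(-114) - c = 2*(-114)/(-12 - 114) - 1*4263 = 2*(-114)/(-126) - 4263 = 2*(-114)*(-1/126) - 4263 = 38/21 - 4263 = -89485/21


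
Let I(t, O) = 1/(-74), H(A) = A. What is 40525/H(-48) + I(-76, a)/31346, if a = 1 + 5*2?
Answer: -23500488037/27835248 ≈ -844.27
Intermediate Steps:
a = 11 (a = 1 + 10 = 11)
I(t, O) = -1/74
40525/H(-48) + I(-76, a)/31346 = 40525/(-48) - 1/74/31346 = 40525*(-1/48) - 1/74*1/31346 = -40525/48 - 1/2319604 = -23500488037/27835248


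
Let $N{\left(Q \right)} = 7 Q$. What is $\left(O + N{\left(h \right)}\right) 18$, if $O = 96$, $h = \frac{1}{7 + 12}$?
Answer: $\frac{32958}{19} \approx 1734.6$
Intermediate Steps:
$h = \frac{1}{19} \approx 0.052632$
$\left(O + N{\left(h \right)}\right) 18 = \left(96 + 7 \cdot \frac{1}{19}\right) 18 = \left(96 + \frac{7}{19}\right) 18 = \frac{1831}{19} \cdot 18 = \frac{32958}{19}$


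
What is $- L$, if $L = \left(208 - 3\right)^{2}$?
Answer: $-42025$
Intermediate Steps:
$L = 42025$ ($L = 205^{2} = 42025$)
$- L = \left(-1\right) 42025 = -42025$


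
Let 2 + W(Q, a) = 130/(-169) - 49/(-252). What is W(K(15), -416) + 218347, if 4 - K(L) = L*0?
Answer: 102185191/468 ≈ 2.1834e+5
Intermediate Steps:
K(L) = 4 (K(L) = 4 - L*0 = 4 - 1*0 = 4 + 0 = 4)
W(Q, a) = -1205/468 (W(Q, a) = -2 + (130/(-169) - 49/(-252)) = -2 + (130*(-1/169) - 49*(-1/252)) = -2 + (-10/13 + 7/36) = -2 - 269/468 = -1205/468)
W(K(15), -416) + 218347 = -1205/468 + 218347 = 102185191/468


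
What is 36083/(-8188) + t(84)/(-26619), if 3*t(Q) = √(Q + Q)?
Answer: -36083/8188 - 2*√42/79857 ≈ -4.4070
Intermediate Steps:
t(Q) = √2*√Q/3 (t(Q) = √(Q + Q)/3 = √(2*Q)/3 = (√2*√Q)/3 = √2*√Q/3)
36083/(-8188) + t(84)/(-26619) = 36083/(-8188) + (√2*√84/3)/(-26619) = 36083*(-1/8188) + (√2*(2*√21)/3)*(-1/26619) = -36083/8188 + (2*√42/3)*(-1/26619) = -36083/8188 - 2*√42/79857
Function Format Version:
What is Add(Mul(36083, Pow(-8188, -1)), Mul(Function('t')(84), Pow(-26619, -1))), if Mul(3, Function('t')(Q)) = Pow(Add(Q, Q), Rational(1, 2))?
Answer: Add(Rational(-36083, 8188), Mul(Rational(-2, 79857), Pow(42, Rational(1, 2)))) ≈ -4.4070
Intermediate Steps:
Function('t')(Q) = Mul(Rational(1, 3), Pow(2, Rational(1, 2)), Pow(Q, Rational(1, 2))) (Function('t')(Q) = Mul(Rational(1, 3), Pow(Add(Q, Q), Rational(1, 2))) = Mul(Rational(1, 3), Pow(Mul(2, Q), Rational(1, 2))) = Mul(Rational(1, 3), Mul(Pow(2, Rational(1, 2)), Pow(Q, Rational(1, 2)))) = Mul(Rational(1, 3), Pow(2, Rational(1, 2)), Pow(Q, Rational(1, 2))))
Add(Mul(36083, Pow(-8188, -1)), Mul(Function('t')(84), Pow(-26619, -1))) = Add(Mul(36083, Pow(-8188, -1)), Mul(Mul(Rational(1, 3), Pow(2, Rational(1, 2)), Pow(84, Rational(1, 2))), Pow(-26619, -1))) = Add(Mul(36083, Rational(-1, 8188)), Mul(Mul(Rational(1, 3), Pow(2, Rational(1, 2)), Mul(2, Pow(21, Rational(1, 2)))), Rational(-1, 26619))) = Add(Rational(-36083, 8188), Mul(Mul(Rational(2, 3), Pow(42, Rational(1, 2))), Rational(-1, 26619))) = Add(Rational(-36083, 8188), Mul(Rational(-2, 79857), Pow(42, Rational(1, 2))))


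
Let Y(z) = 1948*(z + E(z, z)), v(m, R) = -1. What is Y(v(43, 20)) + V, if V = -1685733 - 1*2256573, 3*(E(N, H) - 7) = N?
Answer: -11793802/3 ≈ -3.9313e+6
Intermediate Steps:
E(N, H) = 7 + N/3
Y(z) = 13636 + 7792*z/3 (Y(z) = 1948*(z + (7 + z/3)) = 1948*(7 + 4*z/3) = 13636 + 7792*z/3)
V = -3942306 (V = -1685733 - 2256573 = -3942306)
Y(v(43, 20)) + V = (13636 + (7792/3)*(-1)) - 3942306 = (13636 - 7792/3) - 3942306 = 33116/3 - 3942306 = -11793802/3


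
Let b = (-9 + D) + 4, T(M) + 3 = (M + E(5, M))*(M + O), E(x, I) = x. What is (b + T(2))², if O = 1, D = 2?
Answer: 225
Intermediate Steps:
T(M) = -3 + (1 + M)*(5 + M) (T(M) = -3 + (M + 5)*(M + 1) = -3 + (5 + M)*(1 + M) = -3 + (1 + M)*(5 + M))
b = -3 (b = (-9 + 2) + 4 = -7 + 4 = -3)
(b + T(2))² = (-3 + (2 + 2² + 6*2))² = (-3 + (2 + 4 + 12))² = (-3 + 18)² = 15² = 225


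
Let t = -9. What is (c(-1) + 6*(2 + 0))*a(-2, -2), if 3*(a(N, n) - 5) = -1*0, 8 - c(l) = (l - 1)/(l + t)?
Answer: 99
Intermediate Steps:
c(l) = 8 - (-1 + l)/(-9 + l) (c(l) = 8 - (l - 1)/(l - 9) = 8 - (-1 + l)/(-9 + l))
a(N, n) = 5 (a(N, n) = 5 + (-1*0)/3 = 5 + (⅓)*0 = 5 + 0 = 5)
(c(-1) + 6*(2 + 0))*a(-2, -2) = ((-71 + 7*(-1))/(-9 - 1) + 6*(2 + 0))*5 = ((-71 - 7)/(-10) + 6*2)*5 = (-⅒*(-78) + 12)*5 = (39/5 + 12)*5 = (99/5)*5 = 99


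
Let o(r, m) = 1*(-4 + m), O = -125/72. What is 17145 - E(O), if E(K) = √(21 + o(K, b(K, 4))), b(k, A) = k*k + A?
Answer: 17145 - √124489/72 ≈ 17140.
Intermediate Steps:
b(k, A) = A + k² (b(k, A) = k² + A = A + k²)
O = -125/72 (O = -125*1/72 = -125/72 ≈ -1.7361)
o(r, m) = -4 + m
E(K) = √(21 + K²) (E(K) = √(21 + (-4 + (4 + K²))) = √(21 + K²))
17145 - E(O) = 17145 - √(21 + (-125/72)²) = 17145 - √(21 + 15625/5184) = 17145 - √(124489/5184) = 17145 - √124489/72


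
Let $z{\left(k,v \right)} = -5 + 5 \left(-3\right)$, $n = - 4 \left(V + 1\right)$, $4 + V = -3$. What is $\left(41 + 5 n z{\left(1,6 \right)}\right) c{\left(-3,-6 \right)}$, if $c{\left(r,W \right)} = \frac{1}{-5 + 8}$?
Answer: $- \frac{2359}{3} \approx -786.33$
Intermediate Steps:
$V = -7$ ($V = -4 - 3 = -7$)
$c{\left(r,W \right)} = \frac{1}{3}$
$n = 24$ ($n = - 4 \left(-7 + 1\right) = \left(-4\right) \left(-6\right) = 24$)
$z{\left(k,v \right)} = -20$ ($z{\left(k,v \right)} = -5 - 15 = -20$)
$\left(41 + 5 n z{\left(1,6 \right)}\right) c{\left(-3,-6 \right)} = \left(41 + 5 \cdot 24 \left(-20\right)\right) \frac{1}{3} = \left(41 + 120 \left(-20\right)\right) \frac{1}{3} = \left(41 - 2400\right) \frac{1}{3} = \left(-2359\right) \frac{1}{3} = - \frac{2359}{3}$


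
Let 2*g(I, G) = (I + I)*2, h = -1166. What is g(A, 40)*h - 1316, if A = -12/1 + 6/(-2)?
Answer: 33664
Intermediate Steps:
A = -15 (A = -12*1 + 6*(-1/2) = -12 - 3 = -15)
g(I, G) = 2*I (g(I, G) = ((I + I)*2)/2 = ((2*I)*2)/2 = (4*I)/2 = 2*I)
g(A, 40)*h - 1316 = (2*(-15))*(-1166) - 1316 = -30*(-1166) - 1316 = 34980 - 1316 = 33664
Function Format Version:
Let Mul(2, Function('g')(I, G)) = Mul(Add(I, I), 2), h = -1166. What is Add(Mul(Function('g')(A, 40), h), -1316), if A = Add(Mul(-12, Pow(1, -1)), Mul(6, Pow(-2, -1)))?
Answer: 33664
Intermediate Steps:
A = -15 (A = Add(Mul(-12, 1), Mul(6, Rational(-1, 2))) = Add(-12, -3) = -15)
Function('g')(I, G) = Mul(2, I) (Function('g')(I, G) = Mul(Rational(1, 2), Mul(Add(I, I), 2)) = Mul(Rational(1, 2), Mul(Mul(2, I), 2)) = Mul(Rational(1, 2), Mul(4, I)) = Mul(2, I))
Add(Mul(Function('g')(A, 40), h), -1316) = Add(Mul(Mul(2, -15), -1166), -1316) = Add(Mul(-30, -1166), -1316) = Add(34980, -1316) = 33664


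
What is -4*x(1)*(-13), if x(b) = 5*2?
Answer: 520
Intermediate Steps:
x(b) = 10
-4*x(1)*(-13) = -4*10*(-13) = -40*(-13) = 520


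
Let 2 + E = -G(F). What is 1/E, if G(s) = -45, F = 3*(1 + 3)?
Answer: 1/43 ≈ 0.023256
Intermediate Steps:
F = 12 (F = 3*4 = 12)
E = 43 (E = -2 - 1*(-45) = -2 + 45 = 43)
1/E = 1/43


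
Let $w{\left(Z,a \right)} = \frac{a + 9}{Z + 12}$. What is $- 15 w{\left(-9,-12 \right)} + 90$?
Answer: $105$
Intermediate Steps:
$w{\left(Z,a \right)} = \frac{9 + a}{12 + Z}$
$- 15 w{\left(-9,-12 \right)} + 90 = - 15 \frac{9 - 12}{12 - 9} + 90 = - 15 \cdot \frac{1}{3} \left(-3\right) + 90 = \left(-15\right) \left(-1\right) + 90 = 15 + 90 = 105$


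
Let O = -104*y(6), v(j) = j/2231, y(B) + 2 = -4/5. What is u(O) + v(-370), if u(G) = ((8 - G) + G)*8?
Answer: 142414/2231 ≈ 63.834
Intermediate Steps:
y(B) = -14/5 (y(B) = -2 - 4/5 = -14/5)
v(j) = j/2231 (v(j) = j*(1/2231) = j/2231)
O = 1456/5 (O = -104*(-14/5) = 1456/5 ≈ 291.20)
u(G) = 64 (u(G) = 8*8 = 64)
u(O) + v(-370) = 64 + (1/2231)*(-370) = 64 - 370/2231 = 142414/2231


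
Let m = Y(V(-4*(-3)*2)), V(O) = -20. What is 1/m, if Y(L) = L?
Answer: -1/20 ≈ -0.050000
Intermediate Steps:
m = -20
1/m = 1/(-20) = -1/20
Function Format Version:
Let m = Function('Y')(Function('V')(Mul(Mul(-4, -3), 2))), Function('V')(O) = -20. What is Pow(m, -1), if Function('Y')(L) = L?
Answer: Rational(-1, 20) ≈ -0.050000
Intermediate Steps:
m = -20
Pow(m, -1) = Pow(-20, -1) = Rational(-1, 20)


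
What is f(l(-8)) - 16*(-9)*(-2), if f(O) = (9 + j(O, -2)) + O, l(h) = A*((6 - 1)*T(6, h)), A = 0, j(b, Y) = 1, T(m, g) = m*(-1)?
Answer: -278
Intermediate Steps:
T(m, g) = -m
l(h) = 0 (l(h) = 0*((6 - 1)*(-1*6)) = 0*(5*(-6)) = 0*(-30) = 0)
f(O) = 10 + O (f(O) = (9 + 1) + O = 10 + O)
f(l(-8)) - 16*(-9)*(-2) = (10 + 0) - 16*(-9)*(-2) = 10 - (-144)*(-2) = 10 - 1*288 = 10 - 288 = -278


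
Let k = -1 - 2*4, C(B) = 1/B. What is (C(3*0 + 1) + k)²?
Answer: 64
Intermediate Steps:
k = -9 (k = -1 - 8 = -9)
(C(3*0 + 1) + k)² = (1/(3*0 + 1) - 9)² = (1/(0 + 1) - 9)² = (1/1 - 9)² = (1 - 9)² = (-8)² = 64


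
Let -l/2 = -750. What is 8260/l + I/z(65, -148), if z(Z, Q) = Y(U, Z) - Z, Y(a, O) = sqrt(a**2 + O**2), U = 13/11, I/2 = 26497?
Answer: 2404608119/975 + 582934*sqrt(3026)/13 ≈ 4.9329e+6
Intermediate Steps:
I = 52994 (I = 2*26497 = 52994)
l = 1500 (l = -2*(-750) = 1500)
U = 13/11 (U = 13*(1/11) = 13/11 ≈ 1.1818)
Y(a, O) = sqrt(O**2 + a**2)
z(Z, Q) = sqrt(169/121 + Z**2) - Z (z(Z, Q) = sqrt(Z**2 + (13/11)**2) - Z = sqrt(Z**2 + 169/121) - Z = sqrt(169/121 + Z**2) - Z)
8260/l + I/z(65, -148) = 8260/1500 + 52994/(-1*65 + sqrt(169 + 121*65**2)/11) = 8260*(1/1500) + 52994/(-65 + sqrt(169 + 121*4225)/11) = 413/75 + 52994/(-65 + sqrt(169 + 511225)/11) = 413/75 + 52994/(-65 + sqrt(511394)/11) = 413/75 + 52994/(-65 + (13*sqrt(3026))/11) = 413/75 + 52994/(-65 + 13*sqrt(3026)/11)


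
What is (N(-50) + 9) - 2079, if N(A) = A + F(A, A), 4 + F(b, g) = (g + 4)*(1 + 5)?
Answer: -2400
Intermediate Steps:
F(b, g) = 20 + 6*g (F(b, g) = -4 + (g + 4)*(1 + 5) = -4 + (4 + g)*6 = -4 + (24 + 6*g) = 20 + 6*g)
N(A) = 20 + 7*A (N(A) = A + (20 + 6*A) = 20 + 7*A)
(N(-50) + 9) - 2079 = ((20 + 7*(-50)) + 9) - 2079 = ((20 - 350) + 9) - 2079 = (-330 + 9) - 2079 = -321 - 2079 = -2400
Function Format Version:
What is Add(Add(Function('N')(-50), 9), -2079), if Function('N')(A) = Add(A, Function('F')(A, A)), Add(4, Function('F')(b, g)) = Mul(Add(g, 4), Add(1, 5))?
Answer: -2400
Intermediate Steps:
Function('F')(b, g) = Add(20, Mul(6, g)) (Function('F')(b, g) = Add(-4, Mul(Add(g, 4), Add(1, 5))) = Add(-4, Mul(Add(4, g), 6)) = Add(-4, Add(24, Mul(6, g))) = Add(20, Mul(6, g)))
Function('N')(A) = Add(20, Mul(7, A)) (Function('N')(A) = Add(A, Add(20, Mul(6, A))) = Add(20, Mul(7, A)))
Add(Add(Function('N')(-50), 9), -2079) = Add(Add(Add(20, Mul(7, -50)), 9), -2079) = Add(Add(Add(20, -350), 9), -2079) = Add(Add(-330, 9), -2079) = Add(-321, -2079) = -2400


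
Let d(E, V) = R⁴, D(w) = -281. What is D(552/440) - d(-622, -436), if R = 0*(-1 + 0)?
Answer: -281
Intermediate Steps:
R = 0 (R = 0*(-1) = 0)
d(E, V) = 0 (d(E, V) = 0⁴ = 0)
D(552/440) - d(-622, -436) = -281 - 1*0 = -281 + 0 = -281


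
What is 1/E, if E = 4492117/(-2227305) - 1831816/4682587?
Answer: -212847947715/512545746991 ≈ -0.41528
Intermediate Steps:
E = -512545746991/212847947715 (E = 4492117*(-1/2227305) - 1831816*1/4682587 = -4492117/2227305 - 37384/95563 = -512545746991/212847947715 ≈ -2.4080)
1/E = 1/(-512545746991/212847947715) = -212847947715/512545746991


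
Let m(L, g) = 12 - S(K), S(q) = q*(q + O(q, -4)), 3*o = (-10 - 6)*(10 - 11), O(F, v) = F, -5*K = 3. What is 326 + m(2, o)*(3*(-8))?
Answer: 1382/25 ≈ 55.280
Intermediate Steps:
K = -⅗ (K = -⅕*3 = -⅗ ≈ -0.60000)
o = 16/3 (o = ((-10 - 6)*(10 - 11))/3 = (-16*(-1))/3 = (⅓)*16 = 16/3 ≈ 5.3333)
S(q) = 2*q² (S(q) = q*(q + q) = q*(2*q) = 2*q²)
m(L, g) = 282/25 (m(L, g) = 12 - 2*(-⅗)² = 12 - 2*9/25 = 12 - 1*18/25 = 12 - 18/25 = 282/25)
326 + m(2, o)*(3*(-8)) = 326 + 282*(3*(-8))/25 = 326 + (282/25)*(-24) = 326 - 6768/25 = 1382/25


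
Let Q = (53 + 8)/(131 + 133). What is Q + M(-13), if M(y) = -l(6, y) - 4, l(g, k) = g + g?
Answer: -4163/264 ≈ -15.769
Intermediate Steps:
l(g, k) = 2*g
M(y) = -16 (M(y) = -2*6 - 4 = -1*12 - 4 = -12 - 4 = -16)
Q = 61/264 ≈ 0.23106
Q + M(-13) = 61/264 - 16 = -4163/264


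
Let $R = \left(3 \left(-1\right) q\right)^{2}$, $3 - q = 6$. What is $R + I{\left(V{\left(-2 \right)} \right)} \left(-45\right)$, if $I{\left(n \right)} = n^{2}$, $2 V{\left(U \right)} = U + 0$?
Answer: $36$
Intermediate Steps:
$q = -3$ ($q = 3 - 6 = -3$)
$V{\left(U \right)} = \frac{U}{2}$ ($V{\left(U \right)} = \frac{U + 0}{2} = \frac{U}{2}$)
$R = 81$ ($R = \left(3 \left(-1\right) \left(-3\right)\right)^{2} = \left(\left(-3\right) \left(-3\right)\right)^{2} = 9^{2} = 81$)
$R + I{\left(V{\left(-2 \right)} \right)} \left(-45\right) = 81 + \left(\frac{1}{2} \left(-2\right)\right)^{2} \left(-45\right) = 81 + \left(-1\right)^{2} \left(-45\right) = 81 + 1 \left(-45\right) = 81 - 45 = 36$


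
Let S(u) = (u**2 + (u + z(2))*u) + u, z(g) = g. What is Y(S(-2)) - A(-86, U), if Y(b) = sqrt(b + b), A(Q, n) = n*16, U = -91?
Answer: 1458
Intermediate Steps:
S(u) = u + u**2 + u*(2 + u) (S(u) = (u**2 + (u + 2)*u) + u = (u**2 + (2 + u)*u) + u = (u**2 + u*(2 + u)) + u = u + u**2 + u*(2 + u))
A(Q, n) = 16*n
Y(b) = sqrt(2)*sqrt(b) (Y(b) = sqrt(2*b) = sqrt(2)*sqrt(b))
Y(S(-2)) - A(-86, U) = sqrt(2)*sqrt(-2*(3 + 2*(-2))) - 16*(-91) = sqrt(2)*sqrt(-2*(3 - 4)) - 1*(-1456) = sqrt(2)*sqrt(-2*(-1)) + 1456 = sqrt(2)*sqrt(2) + 1456 = 2 + 1456 = 1458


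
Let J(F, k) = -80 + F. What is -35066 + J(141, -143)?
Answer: -35005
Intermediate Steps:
-35066 + J(141, -143) = -35066 + (-80 + 141) = -35066 + 61 = -35005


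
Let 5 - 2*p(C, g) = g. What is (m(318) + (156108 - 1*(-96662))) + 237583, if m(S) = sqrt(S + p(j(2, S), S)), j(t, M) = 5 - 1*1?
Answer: 490353 + sqrt(646)/2 ≈ 4.9037e+5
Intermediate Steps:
j(t, M) = 4 (j(t, M) = 5 - 1 = 4)
p(C, g) = 5/2 - g/2
m(S) = sqrt(5/2 + S/2) (m(S) = sqrt(S + (5/2 - S/2)) = sqrt(5/2 + S/2))
(m(318) + (156108 - 1*(-96662))) + 237583 = (sqrt(10 + 2*318)/2 + (156108 - 1*(-96662))) + 237583 = (sqrt(10 + 636)/2 + (156108 + 96662)) + 237583 = (sqrt(646)/2 + 252770) + 237583 = (252770 + sqrt(646)/2) + 237583 = 490353 + sqrt(646)/2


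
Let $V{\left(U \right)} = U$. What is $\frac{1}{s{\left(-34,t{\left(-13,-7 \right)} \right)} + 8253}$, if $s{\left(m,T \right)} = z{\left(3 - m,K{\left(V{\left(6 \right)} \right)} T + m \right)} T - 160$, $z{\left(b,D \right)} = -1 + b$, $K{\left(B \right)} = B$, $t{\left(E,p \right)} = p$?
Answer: $\frac{1}{7841} \approx 0.00012753$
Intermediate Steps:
$s{\left(m,T \right)} = -160 + T \left(2 - m\right)$ ($s{\left(m,T \right)} = \left(-1 - \left(-3 + m\right)\right) T - 160 = \left(2 - m\right) T - 160 = T \left(2 - m\right) - 160 = -160 + T \left(2 - m\right)$)
$\frac{1}{s{\left(-34,t{\left(-13,-7 \right)} \right)} + 8253} = \frac{1}{\left(-160 - - 7 \left(-2 - 34\right)\right) + 8253} = \frac{1}{\left(-160 - \left(-7\right) \left(-36\right)\right) + 8253} = \frac{1}{\left(-160 - 252\right) + 8253} = \frac{1}{-412 + 8253} = \frac{1}{7841}$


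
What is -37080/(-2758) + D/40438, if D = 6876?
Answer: 379601262/27882001 ≈ 13.615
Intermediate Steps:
-37080/(-2758) + D/40438 = -37080/(-2758) + 6876/40438 = -37080*(-1/2758) + 6876*(1/40438) = 18540/1379 + 3438/20219 = 379601262/27882001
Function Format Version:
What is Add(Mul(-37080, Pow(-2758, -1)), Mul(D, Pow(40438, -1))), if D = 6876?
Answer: Rational(379601262, 27882001) ≈ 13.615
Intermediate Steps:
Add(Mul(-37080, Pow(-2758, -1)), Mul(D, Pow(40438, -1))) = Add(Mul(-37080, Pow(-2758, -1)), Mul(6876, Pow(40438, -1))) = Add(Mul(-37080, Rational(-1, 2758)), Mul(6876, Rational(1, 40438))) = Add(Rational(18540, 1379), Rational(3438, 20219)) = Rational(379601262, 27882001)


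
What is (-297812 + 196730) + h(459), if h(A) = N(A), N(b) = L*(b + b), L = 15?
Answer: -87312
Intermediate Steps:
N(b) = 30*b (N(b) = 15*(b + b) = 15*(2*b) = 30*b)
h(A) = 30*A
(-297812 + 196730) + h(459) = (-297812 + 196730) + 30*459 = -101082 + 13770 = -87312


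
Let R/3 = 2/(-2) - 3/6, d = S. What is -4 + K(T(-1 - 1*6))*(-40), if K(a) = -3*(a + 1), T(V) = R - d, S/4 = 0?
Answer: -424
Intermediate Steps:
S = 0 (S = 4*0 = 0)
d = 0
R = -9/2 (R = 3*(2/(-2) - 3/6) = 3*(2*(-½) - 3*⅙) = 3*(-1 - ½) = 3*(-3/2) = -9/2 ≈ -4.5000)
T(V) = -9/2 (T(V) = -9/2 - 1*0 = -9/2 + 0 = -9/2)
K(a) = -3 - 3*a (K(a) = -3*(1 + a) = -3 - 3*a)
-4 + K(T(-1 - 1*6))*(-40) = -4 + (-3 - 3*(-9/2))*(-40) = -4 + (-3 + 27/2)*(-40) = -4 + (21/2)*(-40) = -4 - 420 = -424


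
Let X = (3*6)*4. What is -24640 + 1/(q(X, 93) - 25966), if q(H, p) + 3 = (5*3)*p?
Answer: -605503361/24574 ≈ -24640.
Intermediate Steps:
X = 72 (X = 18*4 = 72)
q(H, p) = -3 + 15*p (q(H, p) = -3 + (5*3)*p = -3 + 15*p)
-24640 + 1/(q(X, 93) - 25966) = -24640 + 1/((-3 + 15*93) - 25966) = -24640 + 1/((-3 + 1395) - 25966) = -24640 + 1/(1392 - 25966) = -24640 + 1/(-24574) = -24640 - 1/24574 = -605503361/24574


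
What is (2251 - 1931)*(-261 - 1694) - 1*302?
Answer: -625902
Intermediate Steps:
(2251 - 1931)*(-261 - 1694) - 1*302 = 320*(-1955) - 302 = -625600 - 302 = -625902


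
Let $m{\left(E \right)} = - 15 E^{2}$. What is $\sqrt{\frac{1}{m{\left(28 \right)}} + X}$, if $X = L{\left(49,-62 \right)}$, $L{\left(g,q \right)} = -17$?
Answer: $\frac{i \sqrt{2998815}}{420} \approx 4.1231 i$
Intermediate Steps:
$X = -17$
$\sqrt{\frac{1}{m{\left(28 \right)}} + X} = \sqrt{\frac{1}{\left(-15\right) 28^{2}} - 17} = \sqrt{\frac{1}{\left(-15\right) 784} - 17} = \sqrt{\frac{1}{-11760} - 17} = \sqrt{- \frac{1}{11760} - 17} = \sqrt{- \frac{199921}{11760}} = \frac{i \sqrt{2998815}}{420}$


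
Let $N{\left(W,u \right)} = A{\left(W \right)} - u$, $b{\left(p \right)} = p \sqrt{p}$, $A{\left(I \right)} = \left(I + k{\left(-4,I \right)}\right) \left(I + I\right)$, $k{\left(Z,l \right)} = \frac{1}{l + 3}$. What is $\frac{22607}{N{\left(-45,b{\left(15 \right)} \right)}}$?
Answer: $\frac{299248859}{53627190} + \frac{1107743 \sqrt{15}}{53627190} \approx 5.6602$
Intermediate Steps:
$k{\left(Z,l \right)} = \frac{1}{3 + l}$
$A{\left(I \right)} = 2 I \left(I + \frac{1}{3 + I}\right)$ ($A{\left(I \right)} = \left(I + \frac{1}{3 + I}\right) \left(I + I\right) = \left(I + \frac{1}{3 + I}\right) 2 I = 2 I \left(I + \frac{1}{3 + I}\right)$)
$b{\left(p \right)} = p^{\frac{3}{2}}$
$N{\left(W,u \right)} = - u + \frac{2 W \left(1 + W \left(3 + W\right)\right)}{3 + W}$ ($N{\left(W,u \right)} = \frac{2 W \left(1 + W \left(3 + W\right)\right)}{3 + W} - u = - u + \frac{2 W \left(1 + W \left(3 + W\right)\right)}{3 + W}$)
$\frac{22607}{N{\left(-45,b{\left(15 \right)} \right)}} = \frac{22607}{\frac{1}{3 - 45} \left(- 15^{\frac{3}{2}} \left(3 - 45\right) + 2 \left(-45\right) \left(1 - 45 \left(3 - 45\right)\right)\right)} = \frac{22607}{\frac{1}{-42} \left(\left(-1\right) 15 \sqrt{15} \left(-42\right) + 2 \left(-45\right) \left(1 - -1890\right)\right)} = \frac{22607}{\left(- \frac{1}{42}\right) \left(630 \sqrt{15} + 2 \left(-45\right) \left(1 + 1890\right)\right)} = \frac{22607}{\left(- \frac{1}{42}\right) \left(630 \sqrt{15} + 2 \left(-45\right) 1891\right)} = \frac{22607}{\left(- \frac{1}{42}\right) \left(630 \sqrt{15} - 170190\right)} = \frac{22607}{\left(- \frac{1}{42}\right) \left(-170190 + 630 \sqrt{15}\right)} = \frac{22607}{\frac{28365}{7} - 15 \sqrt{15}}$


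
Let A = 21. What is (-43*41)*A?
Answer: -37023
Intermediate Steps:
(-43*41)*A = -43*41*21 = -1763*21 = -37023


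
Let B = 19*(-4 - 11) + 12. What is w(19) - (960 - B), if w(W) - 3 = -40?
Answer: -1270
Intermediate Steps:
w(W) = -37 (w(W) = 3 - 40 = -37)
B = -273 (B = 19*(-15) + 12 = -285 + 12 = -273)
w(19) - (960 - B) = -37 - (960 - 1*(-273)) = -37 - (960 + 273) = -37 - 1*1233 = -37 - 1233 = -1270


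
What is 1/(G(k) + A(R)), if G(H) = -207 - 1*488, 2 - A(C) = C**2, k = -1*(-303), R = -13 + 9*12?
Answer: -1/9718 ≈ -0.00010290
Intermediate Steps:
R = 95 (R = -13 + 108 = 95)
k = 303
A(C) = 2 - C**2
G(H) = -695 (G(H) = -207 - 488 = -695)
1/(G(k) + A(R)) = 1/(-695 + (2 - 1*95**2)) = 1/(-695 + (2 - 1*9025)) = 1/(-695 + (2 - 9025)) = 1/(-695 - 9023) = 1/(-9718) = -1/9718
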